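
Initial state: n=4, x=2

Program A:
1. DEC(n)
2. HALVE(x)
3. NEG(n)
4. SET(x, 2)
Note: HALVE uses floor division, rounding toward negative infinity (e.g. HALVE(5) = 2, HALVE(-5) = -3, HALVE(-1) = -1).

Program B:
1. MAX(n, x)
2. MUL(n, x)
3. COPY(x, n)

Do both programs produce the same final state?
No

Program A final state: n=-3, x=2
Program B final state: n=8, x=8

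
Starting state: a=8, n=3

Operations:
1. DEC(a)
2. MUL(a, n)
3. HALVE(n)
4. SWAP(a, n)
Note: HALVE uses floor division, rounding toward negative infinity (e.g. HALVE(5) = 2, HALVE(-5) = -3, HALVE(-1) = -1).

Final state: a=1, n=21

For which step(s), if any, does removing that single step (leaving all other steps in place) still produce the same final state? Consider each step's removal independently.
None - removing any single step changes the final result

Testing removal of each single step:
Without step 1: final = a=1, n=24 (different)
Without step 2: final = a=1, n=7 (different)
Without step 3: final = a=3, n=21 (different)
Without step 4: final = a=21, n=1 (different)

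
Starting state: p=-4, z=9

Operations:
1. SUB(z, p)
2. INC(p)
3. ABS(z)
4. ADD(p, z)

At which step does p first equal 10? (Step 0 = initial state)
Step 4

Tracing p:
Initial: p = -4
After step 1: p = -4
After step 2: p = -3
After step 3: p = -3
After step 4: p = 10 ← first occurrence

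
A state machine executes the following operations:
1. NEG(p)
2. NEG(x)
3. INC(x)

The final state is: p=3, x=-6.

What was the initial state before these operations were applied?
p=-3, x=7

Working backwards:
Final state: p=3, x=-6
Before step 3 (INC(x)): p=3, x=-7
Before step 2 (NEG(x)): p=3, x=7
Before step 1 (NEG(p)): p=-3, x=7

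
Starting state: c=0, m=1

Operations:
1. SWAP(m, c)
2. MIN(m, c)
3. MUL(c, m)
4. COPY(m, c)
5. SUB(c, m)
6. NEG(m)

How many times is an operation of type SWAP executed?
1

Counting SWAP operations:
Step 1: SWAP(m, c) ← SWAP
Total: 1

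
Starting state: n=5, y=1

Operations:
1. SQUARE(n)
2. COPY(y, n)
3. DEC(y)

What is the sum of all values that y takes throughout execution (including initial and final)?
51

Values of y at each step:
Initial: y = 1
After step 1: y = 1
After step 2: y = 25
After step 3: y = 24
Sum = 1 + 1 + 25 + 24 = 51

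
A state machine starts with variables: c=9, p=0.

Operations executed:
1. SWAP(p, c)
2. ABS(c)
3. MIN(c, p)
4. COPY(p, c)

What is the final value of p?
p = 0

Tracing execution:
Step 1: SWAP(p, c) → p = 9
Step 2: ABS(c) → p = 9
Step 3: MIN(c, p) → p = 9
Step 4: COPY(p, c) → p = 0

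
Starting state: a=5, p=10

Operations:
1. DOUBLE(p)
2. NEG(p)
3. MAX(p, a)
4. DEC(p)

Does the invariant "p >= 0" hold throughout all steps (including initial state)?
No, violated after step 2

The invariant is violated after step 2.

State at each step:
Initial: a=5, p=10
After step 1: a=5, p=20
After step 2: a=5, p=-20
After step 3: a=5, p=5
After step 4: a=5, p=4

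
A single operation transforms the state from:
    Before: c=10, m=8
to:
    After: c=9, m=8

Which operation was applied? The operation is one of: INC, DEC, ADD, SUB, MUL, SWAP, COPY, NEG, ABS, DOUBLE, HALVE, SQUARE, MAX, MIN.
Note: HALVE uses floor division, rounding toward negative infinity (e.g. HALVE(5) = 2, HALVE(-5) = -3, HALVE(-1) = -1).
DEC(c)

Analyzing the change:
Before: c=10, m=8
After: c=9, m=8
Variable c changed from 10 to 9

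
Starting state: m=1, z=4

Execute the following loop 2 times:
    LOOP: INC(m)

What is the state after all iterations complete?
m=3, z=4

Iteration trace:
Start: m=1, z=4
After iteration 1: m=2, z=4
After iteration 2: m=3, z=4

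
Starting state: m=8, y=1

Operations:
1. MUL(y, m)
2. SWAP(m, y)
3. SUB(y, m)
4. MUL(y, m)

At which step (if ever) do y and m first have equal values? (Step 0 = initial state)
Step 1

y and m first become equal after step 1.

Comparing values at each step:
Initial: y=1, m=8
After step 1: y=8, m=8 ← equal!
After step 2: y=8, m=8 ← equal!
After step 3: y=0, m=8
After step 4: y=0, m=8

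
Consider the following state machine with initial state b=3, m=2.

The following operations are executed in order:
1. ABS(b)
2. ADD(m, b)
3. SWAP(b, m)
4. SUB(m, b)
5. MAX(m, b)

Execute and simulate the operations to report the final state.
{b: 5, m: 5}

Step-by-step execution:
Initial: b=3, m=2
After step 1 (ABS(b)): b=3, m=2
After step 2 (ADD(m, b)): b=3, m=5
After step 3 (SWAP(b, m)): b=5, m=3
After step 4 (SUB(m, b)): b=5, m=-2
After step 5 (MAX(m, b)): b=5, m=5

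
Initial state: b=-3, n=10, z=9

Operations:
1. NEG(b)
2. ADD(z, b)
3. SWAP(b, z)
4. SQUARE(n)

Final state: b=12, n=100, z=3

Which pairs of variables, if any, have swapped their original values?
None

Comparing initial and final values:
n: 10 → 100
b: -3 → 12
z: 9 → 3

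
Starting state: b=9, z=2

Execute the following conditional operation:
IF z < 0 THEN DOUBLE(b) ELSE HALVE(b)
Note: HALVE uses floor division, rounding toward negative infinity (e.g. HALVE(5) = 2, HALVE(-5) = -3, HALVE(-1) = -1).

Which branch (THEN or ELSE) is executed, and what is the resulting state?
Branch: ELSE, Final state: b=4, z=2

Evaluating condition: z < 0
z = 2
Condition is False, so ELSE branch executes
After HALVE(b): b=4, z=2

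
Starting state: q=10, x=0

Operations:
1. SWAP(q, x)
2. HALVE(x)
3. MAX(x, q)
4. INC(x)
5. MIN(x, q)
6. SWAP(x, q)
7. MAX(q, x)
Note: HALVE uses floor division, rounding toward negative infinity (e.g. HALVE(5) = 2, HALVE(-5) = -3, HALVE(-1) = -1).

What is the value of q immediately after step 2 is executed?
q = 0

Tracing q through execution:
Initial: q = 10
After step 1 (SWAP(q, x)): q = 0
After step 2 (HALVE(x)): q = 0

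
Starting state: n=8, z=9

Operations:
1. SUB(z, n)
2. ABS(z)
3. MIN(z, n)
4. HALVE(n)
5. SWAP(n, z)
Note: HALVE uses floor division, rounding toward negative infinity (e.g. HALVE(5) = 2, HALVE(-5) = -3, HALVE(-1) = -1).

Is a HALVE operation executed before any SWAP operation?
Yes

First HALVE: step 4
First SWAP: step 5
Since 4 < 5, HALVE comes first.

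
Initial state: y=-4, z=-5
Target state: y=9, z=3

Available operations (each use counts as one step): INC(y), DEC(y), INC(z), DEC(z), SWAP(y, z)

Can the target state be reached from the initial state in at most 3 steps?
No

The target state cannot be reached within 3 steps.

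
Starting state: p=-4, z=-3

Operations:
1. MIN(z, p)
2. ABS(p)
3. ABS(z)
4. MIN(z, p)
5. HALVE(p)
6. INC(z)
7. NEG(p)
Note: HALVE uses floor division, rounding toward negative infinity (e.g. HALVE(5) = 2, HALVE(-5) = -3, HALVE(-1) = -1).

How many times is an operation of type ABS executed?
2

Counting ABS operations:
Step 2: ABS(p) ← ABS
Step 3: ABS(z) ← ABS
Total: 2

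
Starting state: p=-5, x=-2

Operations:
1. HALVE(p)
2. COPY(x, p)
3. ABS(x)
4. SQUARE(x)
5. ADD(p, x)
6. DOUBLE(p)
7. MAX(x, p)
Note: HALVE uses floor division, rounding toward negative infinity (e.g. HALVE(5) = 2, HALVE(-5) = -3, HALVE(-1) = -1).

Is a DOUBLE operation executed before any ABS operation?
No

First DOUBLE: step 6
First ABS: step 3
Since 6 > 3, ABS comes first.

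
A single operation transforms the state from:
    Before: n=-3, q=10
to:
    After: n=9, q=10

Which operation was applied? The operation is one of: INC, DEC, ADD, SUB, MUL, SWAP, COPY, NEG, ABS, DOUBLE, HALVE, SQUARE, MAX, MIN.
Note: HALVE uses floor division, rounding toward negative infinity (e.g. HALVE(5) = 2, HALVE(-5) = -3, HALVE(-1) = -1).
SQUARE(n)

Analyzing the change:
Before: n=-3, q=10
After: n=9, q=10
Variable n changed from -3 to 9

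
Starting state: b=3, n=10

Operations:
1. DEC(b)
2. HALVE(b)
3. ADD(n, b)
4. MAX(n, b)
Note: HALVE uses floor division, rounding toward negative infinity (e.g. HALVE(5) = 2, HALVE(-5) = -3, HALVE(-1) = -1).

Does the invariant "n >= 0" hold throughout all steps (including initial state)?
Yes

The invariant holds at every step.

State at each step:
Initial: b=3, n=10
After step 1: b=2, n=10
After step 2: b=1, n=10
After step 3: b=1, n=11
After step 4: b=1, n=11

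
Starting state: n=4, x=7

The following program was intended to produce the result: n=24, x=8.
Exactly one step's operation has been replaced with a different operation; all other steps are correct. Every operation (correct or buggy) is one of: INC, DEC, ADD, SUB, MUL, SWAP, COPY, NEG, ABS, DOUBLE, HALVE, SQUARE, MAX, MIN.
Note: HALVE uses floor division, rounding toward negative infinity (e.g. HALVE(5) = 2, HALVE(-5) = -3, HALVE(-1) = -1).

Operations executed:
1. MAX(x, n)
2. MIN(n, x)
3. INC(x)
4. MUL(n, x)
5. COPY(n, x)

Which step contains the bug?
Step 5

Trace with buggy code:
Initial: n=4, x=7
After step 1: n=4, x=7
After step 2: n=4, x=7
After step 3: n=4, x=8
After step 4: n=32, x=8
After step 5: n=8, x=8
Actual final n=8, x=8 ≠ expected n=24, x=8.
Step 5 is the only position where a single-operation replacement can produce the expected result.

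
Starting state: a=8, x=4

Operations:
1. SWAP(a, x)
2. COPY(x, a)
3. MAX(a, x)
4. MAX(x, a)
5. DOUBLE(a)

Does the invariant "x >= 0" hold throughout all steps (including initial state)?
Yes

The invariant holds at every step.

State at each step:
Initial: a=8, x=4
After step 1: a=4, x=8
After step 2: a=4, x=4
After step 3: a=4, x=4
After step 4: a=4, x=4
After step 5: a=8, x=4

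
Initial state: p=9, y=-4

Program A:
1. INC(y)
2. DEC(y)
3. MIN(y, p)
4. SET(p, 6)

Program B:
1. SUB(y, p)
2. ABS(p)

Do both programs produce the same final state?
No

Program A final state: p=6, y=-4
Program B final state: p=9, y=-13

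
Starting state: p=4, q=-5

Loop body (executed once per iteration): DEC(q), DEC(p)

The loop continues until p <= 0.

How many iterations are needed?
4

Tracing iterations:
Initial: p=4, q=-5
After iteration 1: p=3, q=-6
After iteration 2: p=2, q=-7
After iteration 3: p=1, q=-8
After iteration 4: p=0, q=-9
p <= 0 now holds, so the loop exits after 4 iterations.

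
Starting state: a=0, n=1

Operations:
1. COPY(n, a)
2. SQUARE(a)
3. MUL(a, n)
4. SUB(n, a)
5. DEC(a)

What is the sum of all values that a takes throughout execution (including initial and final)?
-1

Values of a at each step:
Initial: a = 0
After step 1: a = 0
After step 2: a = 0
After step 3: a = 0
After step 4: a = 0
After step 5: a = -1
Sum = 0 + 0 + 0 + 0 + 0 + -1 = -1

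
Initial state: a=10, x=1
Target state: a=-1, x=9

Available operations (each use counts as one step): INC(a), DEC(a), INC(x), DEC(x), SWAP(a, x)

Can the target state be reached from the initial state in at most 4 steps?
Yes

Path (4 steps): DEC(a) → DEC(x) → DEC(x) → SWAP(a, x)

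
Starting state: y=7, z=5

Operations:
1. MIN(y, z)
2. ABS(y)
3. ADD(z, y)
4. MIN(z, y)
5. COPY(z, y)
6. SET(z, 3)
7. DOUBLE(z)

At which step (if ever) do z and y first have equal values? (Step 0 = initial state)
Step 1

z and y first become equal after step 1.

Comparing values at each step:
Initial: z=5, y=7
After step 1: z=5, y=5 ← equal!
After step 2: z=5, y=5 ← equal!
After step 3: z=10, y=5
After step 4: z=5, y=5 ← equal!
After step 5: z=5, y=5 ← equal!
After step 6: z=3, y=5
After step 7: z=6, y=5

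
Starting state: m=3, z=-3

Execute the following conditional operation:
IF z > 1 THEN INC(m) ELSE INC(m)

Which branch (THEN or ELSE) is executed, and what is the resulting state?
Branch: ELSE, Final state: m=4, z=-3

Evaluating condition: z > 1
z = -3
Condition is False, so ELSE branch executes
After INC(m): m=4, z=-3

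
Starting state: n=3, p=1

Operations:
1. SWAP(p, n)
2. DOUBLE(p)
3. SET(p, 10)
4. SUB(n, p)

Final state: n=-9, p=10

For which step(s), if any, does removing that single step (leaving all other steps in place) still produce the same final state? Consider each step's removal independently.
Step(s) 2

Testing removal of each single step:
Without step 1: final = n=-7, p=10 (different)
Without step 2: final = n=-9, p=10 (same)
Without step 3: final = n=-5, p=6 (different)
Without step 4: final = n=1, p=10 (different)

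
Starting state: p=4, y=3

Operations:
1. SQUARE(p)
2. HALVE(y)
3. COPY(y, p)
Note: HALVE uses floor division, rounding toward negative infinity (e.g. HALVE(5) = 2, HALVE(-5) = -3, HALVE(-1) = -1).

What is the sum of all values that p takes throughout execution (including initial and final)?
52

Values of p at each step:
Initial: p = 4
After step 1: p = 16
After step 2: p = 16
After step 3: p = 16
Sum = 4 + 16 + 16 + 16 = 52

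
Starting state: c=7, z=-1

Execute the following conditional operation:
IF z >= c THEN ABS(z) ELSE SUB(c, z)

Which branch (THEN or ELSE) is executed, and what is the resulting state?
Branch: ELSE, Final state: c=8, z=-1

Evaluating condition: z >= c
z = -1, c = 7
Condition is False, so ELSE branch executes
After SUB(c, z): c=8, z=-1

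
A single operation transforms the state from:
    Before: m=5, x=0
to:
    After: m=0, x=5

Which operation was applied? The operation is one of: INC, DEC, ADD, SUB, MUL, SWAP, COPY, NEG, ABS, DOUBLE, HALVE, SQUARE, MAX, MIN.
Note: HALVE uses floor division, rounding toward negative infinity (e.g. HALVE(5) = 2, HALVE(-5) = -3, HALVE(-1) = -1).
SWAP(x, m)

Analyzing the change:
Before: m=5, x=0
After: m=0, x=5
Variable x changed from 0 to 5
Variable m changed from 5 to 0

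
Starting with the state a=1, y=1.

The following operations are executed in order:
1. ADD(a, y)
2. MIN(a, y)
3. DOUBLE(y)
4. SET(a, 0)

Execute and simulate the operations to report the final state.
{a: 0, y: 2}

Step-by-step execution:
Initial: a=1, y=1
After step 1 (ADD(a, y)): a=2, y=1
After step 2 (MIN(a, y)): a=1, y=1
After step 3 (DOUBLE(y)): a=1, y=2
After step 4 (SET(a, 0)): a=0, y=2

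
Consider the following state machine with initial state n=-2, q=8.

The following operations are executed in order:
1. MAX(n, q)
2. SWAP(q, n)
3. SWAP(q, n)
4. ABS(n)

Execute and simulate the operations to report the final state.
{n: 8, q: 8}

Step-by-step execution:
Initial: n=-2, q=8
After step 1 (MAX(n, q)): n=8, q=8
After step 2 (SWAP(q, n)): n=8, q=8
After step 3 (SWAP(q, n)): n=8, q=8
After step 4 (ABS(n)): n=8, q=8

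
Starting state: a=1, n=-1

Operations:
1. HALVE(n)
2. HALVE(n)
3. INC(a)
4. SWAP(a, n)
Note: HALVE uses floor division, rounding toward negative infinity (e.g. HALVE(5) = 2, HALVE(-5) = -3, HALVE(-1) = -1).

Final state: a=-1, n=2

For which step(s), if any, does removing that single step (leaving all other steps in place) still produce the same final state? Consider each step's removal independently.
Step(s) 1, 2

Testing removal of each single step:
Without step 1: final = a=-1, n=2 (same)
Without step 2: final = a=-1, n=2 (same)
Without step 3: final = a=-1, n=1 (different)
Without step 4: final = a=2, n=-1 (different)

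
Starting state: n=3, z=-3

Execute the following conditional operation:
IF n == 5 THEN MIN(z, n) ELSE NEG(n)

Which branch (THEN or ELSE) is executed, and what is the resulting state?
Branch: ELSE, Final state: n=-3, z=-3

Evaluating condition: n == 5
n = 3
Condition is False, so ELSE branch executes
After NEG(n): n=-3, z=-3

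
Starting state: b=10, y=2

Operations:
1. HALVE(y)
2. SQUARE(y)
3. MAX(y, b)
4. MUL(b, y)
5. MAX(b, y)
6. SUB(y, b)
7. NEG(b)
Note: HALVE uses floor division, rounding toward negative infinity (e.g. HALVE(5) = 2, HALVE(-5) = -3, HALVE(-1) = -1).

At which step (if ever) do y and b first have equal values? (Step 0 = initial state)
Step 3

y and b first become equal after step 3.

Comparing values at each step:
Initial: y=2, b=10
After step 1: y=1, b=10
After step 2: y=1, b=10
After step 3: y=10, b=10 ← equal!
After step 4: y=10, b=100
After step 5: y=10, b=100
After step 6: y=-90, b=100
After step 7: y=-90, b=-100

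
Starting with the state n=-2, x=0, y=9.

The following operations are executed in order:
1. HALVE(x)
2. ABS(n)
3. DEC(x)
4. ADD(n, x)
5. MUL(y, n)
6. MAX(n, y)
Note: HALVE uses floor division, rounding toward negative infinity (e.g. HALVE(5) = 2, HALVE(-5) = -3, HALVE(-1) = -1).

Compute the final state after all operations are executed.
{n: 9, x: -1, y: 9}

Step-by-step execution:
Initial: n=-2, x=0, y=9
After step 1 (HALVE(x)): n=-2, x=0, y=9
After step 2 (ABS(n)): n=2, x=0, y=9
After step 3 (DEC(x)): n=2, x=-1, y=9
After step 4 (ADD(n, x)): n=1, x=-1, y=9
After step 5 (MUL(y, n)): n=1, x=-1, y=9
After step 6 (MAX(n, y)): n=9, x=-1, y=9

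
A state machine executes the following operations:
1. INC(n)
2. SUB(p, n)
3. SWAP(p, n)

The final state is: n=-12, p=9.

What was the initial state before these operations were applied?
n=8, p=-3

Working backwards:
Final state: n=-12, p=9
Before step 3 (SWAP(p, n)): n=9, p=-12
Before step 2 (SUB(p, n)): n=9, p=-3
Before step 1 (INC(n)): n=8, p=-3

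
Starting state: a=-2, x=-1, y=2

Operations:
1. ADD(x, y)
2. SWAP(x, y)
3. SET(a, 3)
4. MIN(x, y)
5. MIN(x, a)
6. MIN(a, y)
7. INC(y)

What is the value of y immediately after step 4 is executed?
y = 1

Tracing y through execution:
Initial: y = 2
After step 1 (ADD(x, y)): y = 2
After step 2 (SWAP(x, y)): y = 1
After step 3 (SET(a, 3)): y = 1
After step 4 (MIN(x, y)): y = 1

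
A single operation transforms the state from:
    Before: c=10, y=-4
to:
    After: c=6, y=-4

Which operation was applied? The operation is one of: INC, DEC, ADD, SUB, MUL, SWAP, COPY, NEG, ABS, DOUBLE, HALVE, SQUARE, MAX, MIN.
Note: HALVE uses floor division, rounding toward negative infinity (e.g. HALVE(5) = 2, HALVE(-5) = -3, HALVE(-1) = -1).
ADD(c, y)

Analyzing the change:
Before: c=10, y=-4
After: c=6, y=-4
Variable c changed from 10 to 6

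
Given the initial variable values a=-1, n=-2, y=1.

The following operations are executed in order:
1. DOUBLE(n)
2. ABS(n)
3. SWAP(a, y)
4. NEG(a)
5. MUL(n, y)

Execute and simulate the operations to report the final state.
{a: -1, n: -4, y: -1}

Step-by-step execution:
Initial: a=-1, n=-2, y=1
After step 1 (DOUBLE(n)): a=-1, n=-4, y=1
After step 2 (ABS(n)): a=-1, n=4, y=1
After step 3 (SWAP(a, y)): a=1, n=4, y=-1
After step 4 (NEG(a)): a=-1, n=4, y=-1
After step 5 (MUL(n, y)): a=-1, n=-4, y=-1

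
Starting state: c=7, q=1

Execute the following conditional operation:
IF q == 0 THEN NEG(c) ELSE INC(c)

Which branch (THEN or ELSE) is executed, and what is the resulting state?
Branch: ELSE, Final state: c=8, q=1

Evaluating condition: q == 0
q = 1
Condition is False, so ELSE branch executes
After INC(c): c=8, q=1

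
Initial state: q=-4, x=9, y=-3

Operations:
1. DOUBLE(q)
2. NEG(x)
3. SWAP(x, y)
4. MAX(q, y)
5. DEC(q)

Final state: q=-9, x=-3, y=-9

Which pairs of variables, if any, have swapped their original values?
None

Comparing initial and final values:
y: -3 → -9
q: -4 → -9
x: 9 → -3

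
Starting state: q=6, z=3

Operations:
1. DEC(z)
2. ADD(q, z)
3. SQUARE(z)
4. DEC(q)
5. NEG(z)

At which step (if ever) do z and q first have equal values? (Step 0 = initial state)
Never

z and q never become equal during execution.

Comparing values at each step:
Initial: z=3, q=6
After step 1: z=2, q=6
After step 2: z=2, q=8
After step 3: z=4, q=8
After step 4: z=4, q=7
After step 5: z=-4, q=7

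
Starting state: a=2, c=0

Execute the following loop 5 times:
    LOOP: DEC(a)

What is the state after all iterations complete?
a=-3, c=0

Iteration trace:
Start: a=2, c=0
After iteration 1: a=1, c=0
After iteration 2: a=0, c=0
After iteration 3: a=-1, c=0
After iteration 4: a=-2, c=0
After iteration 5: a=-3, c=0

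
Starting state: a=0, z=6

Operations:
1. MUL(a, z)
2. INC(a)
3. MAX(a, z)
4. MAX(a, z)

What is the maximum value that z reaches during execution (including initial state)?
6

Values of z at each step:
Initial: z = 6 ← maximum
After step 1: z = 6
After step 2: z = 6
After step 3: z = 6
After step 4: z = 6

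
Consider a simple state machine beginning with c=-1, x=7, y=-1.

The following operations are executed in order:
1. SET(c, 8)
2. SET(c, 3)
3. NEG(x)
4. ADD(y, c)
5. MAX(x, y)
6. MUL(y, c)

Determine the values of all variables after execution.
{c: 3, x: 2, y: 6}

Step-by-step execution:
Initial: c=-1, x=7, y=-1
After step 1 (SET(c, 8)): c=8, x=7, y=-1
After step 2 (SET(c, 3)): c=3, x=7, y=-1
After step 3 (NEG(x)): c=3, x=-7, y=-1
After step 4 (ADD(y, c)): c=3, x=-7, y=2
After step 5 (MAX(x, y)): c=3, x=2, y=2
After step 6 (MUL(y, c)): c=3, x=2, y=6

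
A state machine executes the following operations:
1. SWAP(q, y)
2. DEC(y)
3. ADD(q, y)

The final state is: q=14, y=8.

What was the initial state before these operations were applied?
q=9, y=6

Working backwards:
Final state: q=14, y=8
Before step 3 (ADD(q, y)): q=6, y=8
Before step 2 (DEC(y)): q=6, y=9
Before step 1 (SWAP(q, y)): q=9, y=6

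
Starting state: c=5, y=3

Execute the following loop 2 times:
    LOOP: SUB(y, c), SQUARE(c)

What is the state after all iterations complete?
c=625, y=-27

Iteration trace:
Start: c=5, y=3
After iteration 1: c=25, y=-2
After iteration 2: c=625, y=-27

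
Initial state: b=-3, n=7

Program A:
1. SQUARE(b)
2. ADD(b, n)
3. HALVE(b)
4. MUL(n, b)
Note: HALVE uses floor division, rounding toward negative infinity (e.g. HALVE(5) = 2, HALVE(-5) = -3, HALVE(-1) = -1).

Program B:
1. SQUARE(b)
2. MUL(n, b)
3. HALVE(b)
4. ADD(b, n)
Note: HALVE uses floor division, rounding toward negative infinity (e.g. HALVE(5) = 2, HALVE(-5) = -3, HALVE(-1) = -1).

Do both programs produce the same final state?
No

Program A final state: b=8, n=56
Program B final state: b=67, n=63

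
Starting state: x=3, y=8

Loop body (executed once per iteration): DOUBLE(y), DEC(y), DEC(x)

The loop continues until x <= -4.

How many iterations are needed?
7

Tracing iterations:
Initial: x=3, y=8
After iteration 1: x=2, y=15
After iteration 2: x=1, y=29
After iteration 3: x=0, y=57
After iteration 4: x=-1, y=113
After iteration 5: x=-2, y=225
After iteration 6: x=-3, y=449
After iteration 7: x=-4, y=897
x <= -4 now holds, so the loop exits after 7 iterations.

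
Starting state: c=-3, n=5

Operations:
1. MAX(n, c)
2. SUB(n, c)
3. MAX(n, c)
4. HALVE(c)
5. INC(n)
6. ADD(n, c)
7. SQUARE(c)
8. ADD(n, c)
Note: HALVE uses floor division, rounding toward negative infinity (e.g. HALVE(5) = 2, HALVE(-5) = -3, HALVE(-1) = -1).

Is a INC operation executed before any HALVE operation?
No

First INC: step 5
First HALVE: step 4
Since 5 > 4, HALVE comes first.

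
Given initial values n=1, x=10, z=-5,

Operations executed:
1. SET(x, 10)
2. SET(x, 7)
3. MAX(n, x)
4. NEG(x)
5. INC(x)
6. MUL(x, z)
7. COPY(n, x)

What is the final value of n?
n = 30

Tracing execution:
Step 1: SET(x, 10) → n = 1
Step 2: SET(x, 7) → n = 1
Step 3: MAX(n, x) → n = 7
Step 4: NEG(x) → n = 7
Step 5: INC(x) → n = 7
Step 6: MUL(x, z) → n = 7
Step 7: COPY(n, x) → n = 30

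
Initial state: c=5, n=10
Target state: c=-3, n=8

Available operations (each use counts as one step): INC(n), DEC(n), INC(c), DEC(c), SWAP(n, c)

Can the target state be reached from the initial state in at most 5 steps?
No

The target state cannot be reached within 5 steps.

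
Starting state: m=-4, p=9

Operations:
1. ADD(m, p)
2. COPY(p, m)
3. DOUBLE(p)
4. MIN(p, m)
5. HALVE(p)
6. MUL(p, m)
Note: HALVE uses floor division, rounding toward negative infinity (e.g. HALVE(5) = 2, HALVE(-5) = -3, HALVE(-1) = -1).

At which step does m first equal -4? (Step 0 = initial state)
Step 0

Tracing m:
Initial: m = -4 ← first occurrence
After step 1: m = 5
After step 2: m = 5
After step 3: m = 5
After step 4: m = 5
After step 5: m = 5
After step 6: m = 5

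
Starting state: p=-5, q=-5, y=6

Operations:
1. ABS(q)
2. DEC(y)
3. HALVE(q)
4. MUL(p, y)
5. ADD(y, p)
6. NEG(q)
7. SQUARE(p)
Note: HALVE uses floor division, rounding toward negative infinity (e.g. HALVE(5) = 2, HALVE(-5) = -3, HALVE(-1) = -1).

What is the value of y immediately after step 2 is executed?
y = 5

Tracing y through execution:
Initial: y = 6
After step 1 (ABS(q)): y = 6
After step 2 (DEC(y)): y = 5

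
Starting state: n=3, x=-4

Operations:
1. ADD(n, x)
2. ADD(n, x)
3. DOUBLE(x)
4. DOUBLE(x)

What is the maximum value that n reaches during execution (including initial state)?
3

Values of n at each step:
Initial: n = 3 ← maximum
After step 1: n = -1
After step 2: n = -5
After step 3: n = -5
After step 4: n = -5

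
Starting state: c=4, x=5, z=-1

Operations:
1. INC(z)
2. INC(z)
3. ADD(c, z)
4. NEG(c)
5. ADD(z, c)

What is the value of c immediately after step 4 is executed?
c = -5

Tracing c through execution:
Initial: c = 4
After step 1 (INC(z)): c = 4
After step 2 (INC(z)): c = 4
After step 3 (ADD(c, z)): c = 5
After step 4 (NEG(c)): c = -5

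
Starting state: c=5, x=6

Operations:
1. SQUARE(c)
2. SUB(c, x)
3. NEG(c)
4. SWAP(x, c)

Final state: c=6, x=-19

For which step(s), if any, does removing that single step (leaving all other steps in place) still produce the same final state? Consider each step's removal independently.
None - removing any single step changes the final result

Testing removal of each single step:
Without step 1: final = c=6, x=1 (different)
Without step 2: final = c=6, x=-25 (different)
Without step 3: final = c=6, x=19 (different)
Without step 4: final = c=-19, x=6 (different)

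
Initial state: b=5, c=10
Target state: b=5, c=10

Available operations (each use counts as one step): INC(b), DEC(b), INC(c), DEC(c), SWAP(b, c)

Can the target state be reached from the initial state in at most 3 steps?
Yes

Path (0 steps): 0 steps (already at target)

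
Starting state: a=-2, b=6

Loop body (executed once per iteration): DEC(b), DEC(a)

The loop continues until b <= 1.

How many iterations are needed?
5

Tracing iterations:
Initial: a=-2, b=6
After iteration 1: a=-3, b=5
After iteration 2: a=-4, b=4
After iteration 3: a=-5, b=3
After iteration 4: a=-6, b=2
After iteration 5: a=-7, b=1
b <= 1 now holds, so the loop exits after 5 iterations.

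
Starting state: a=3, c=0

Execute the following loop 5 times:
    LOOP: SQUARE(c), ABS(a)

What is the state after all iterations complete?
a=3, c=0

Iteration trace:
Start: a=3, c=0
After iteration 1: a=3, c=0
After iteration 2: a=3, c=0
After iteration 3: a=3, c=0
After iteration 4: a=3, c=0
After iteration 5: a=3, c=0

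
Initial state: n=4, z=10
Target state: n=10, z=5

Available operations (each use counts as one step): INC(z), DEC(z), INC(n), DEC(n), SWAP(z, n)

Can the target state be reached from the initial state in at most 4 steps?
Yes

Path (2 steps): INC(n) → SWAP(z, n)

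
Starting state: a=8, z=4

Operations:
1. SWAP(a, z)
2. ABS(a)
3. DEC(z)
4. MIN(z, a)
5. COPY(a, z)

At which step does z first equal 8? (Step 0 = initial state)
Step 1

Tracing z:
Initial: z = 4
After step 1: z = 8 ← first occurrence
After step 2: z = 8
After step 3: z = 7
After step 4: z = 4
After step 5: z = 4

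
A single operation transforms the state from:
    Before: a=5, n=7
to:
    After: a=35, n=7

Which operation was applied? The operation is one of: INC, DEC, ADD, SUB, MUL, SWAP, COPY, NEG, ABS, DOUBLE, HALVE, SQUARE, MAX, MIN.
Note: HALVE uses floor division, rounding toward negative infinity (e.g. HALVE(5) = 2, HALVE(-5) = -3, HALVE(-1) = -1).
MUL(a, n)

Analyzing the change:
Before: a=5, n=7
After: a=35, n=7
Variable a changed from 5 to 35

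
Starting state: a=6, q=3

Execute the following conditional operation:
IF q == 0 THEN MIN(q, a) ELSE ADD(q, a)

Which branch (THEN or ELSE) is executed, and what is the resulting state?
Branch: ELSE, Final state: a=6, q=9

Evaluating condition: q == 0
q = 3
Condition is False, so ELSE branch executes
After ADD(q, a): a=6, q=9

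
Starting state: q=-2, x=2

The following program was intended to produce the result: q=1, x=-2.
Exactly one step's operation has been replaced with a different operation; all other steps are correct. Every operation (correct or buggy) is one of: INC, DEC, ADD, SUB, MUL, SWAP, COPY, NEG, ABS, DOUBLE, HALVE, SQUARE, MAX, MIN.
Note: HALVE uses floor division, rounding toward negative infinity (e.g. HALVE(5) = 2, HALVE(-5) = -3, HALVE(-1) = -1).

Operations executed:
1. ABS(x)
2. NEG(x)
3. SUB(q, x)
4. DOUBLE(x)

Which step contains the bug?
Step 4

Trace with buggy code:
Initial: q=-2, x=2
After step 1: q=-2, x=2
After step 2: q=-2, x=-2
After step 3: q=0, x=-2
After step 4: q=0, x=-4
Actual final q=0, x=-4 ≠ expected q=1, x=-2.
Step 4 is the only position where a single-operation replacement can produce the expected result.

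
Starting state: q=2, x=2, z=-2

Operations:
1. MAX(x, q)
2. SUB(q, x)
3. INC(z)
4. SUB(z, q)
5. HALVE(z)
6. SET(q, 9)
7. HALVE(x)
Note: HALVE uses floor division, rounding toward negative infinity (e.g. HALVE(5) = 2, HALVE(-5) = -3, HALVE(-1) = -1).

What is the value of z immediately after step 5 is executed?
z = -1

Tracing z through execution:
Initial: z = -2
After step 1 (MAX(x, q)): z = -2
After step 2 (SUB(q, x)): z = -2
After step 3 (INC(z)): z = -1
After step 4 (SUB(z, q)): z = -1
After step 5 (HALVE(z)): z = -1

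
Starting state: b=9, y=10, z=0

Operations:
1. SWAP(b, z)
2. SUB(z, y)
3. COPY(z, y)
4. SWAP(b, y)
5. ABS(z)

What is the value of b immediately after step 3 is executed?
b = 0

Tracing b through execution:
Initial: b = 9
After step 1 (SWAP(b, z)): b = 0
After step 2 (SUB(z, y)): b = 0
After step 3 (COPY(z, y)): b = 0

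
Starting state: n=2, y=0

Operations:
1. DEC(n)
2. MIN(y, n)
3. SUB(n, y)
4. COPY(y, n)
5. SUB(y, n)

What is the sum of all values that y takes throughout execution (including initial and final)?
1

Values of y at each step:
Initial: y = 0
After step 1: y = 0
After step 2: y = 0
After step 3: y = 0
After step 4: y = 1
After step 5: y = 0
Sum = 0 + 0 + 0 + 0 + 1 + 0 = 1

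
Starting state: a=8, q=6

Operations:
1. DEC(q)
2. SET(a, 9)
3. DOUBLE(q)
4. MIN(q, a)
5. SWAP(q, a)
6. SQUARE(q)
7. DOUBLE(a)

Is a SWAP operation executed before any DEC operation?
No

First SWAP: step 5
First DEC: step 1
Since 5 > 1, DEC comes first.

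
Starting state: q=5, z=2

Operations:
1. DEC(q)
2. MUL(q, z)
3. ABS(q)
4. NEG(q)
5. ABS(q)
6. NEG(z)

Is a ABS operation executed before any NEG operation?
Yes

First ABS: step 3
First NEG: step 4
Since 3 < 4, ABS comes first.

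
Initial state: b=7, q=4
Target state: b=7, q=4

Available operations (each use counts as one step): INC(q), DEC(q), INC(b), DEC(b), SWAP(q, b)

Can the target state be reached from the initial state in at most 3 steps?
Yes

Path (0 steps): 0 steps (already at target)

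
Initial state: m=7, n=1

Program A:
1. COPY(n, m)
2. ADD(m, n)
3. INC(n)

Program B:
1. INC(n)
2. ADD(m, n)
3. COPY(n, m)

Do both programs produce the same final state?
No

Program A final state: m=14, n=8
Program B final state: m=9, n=9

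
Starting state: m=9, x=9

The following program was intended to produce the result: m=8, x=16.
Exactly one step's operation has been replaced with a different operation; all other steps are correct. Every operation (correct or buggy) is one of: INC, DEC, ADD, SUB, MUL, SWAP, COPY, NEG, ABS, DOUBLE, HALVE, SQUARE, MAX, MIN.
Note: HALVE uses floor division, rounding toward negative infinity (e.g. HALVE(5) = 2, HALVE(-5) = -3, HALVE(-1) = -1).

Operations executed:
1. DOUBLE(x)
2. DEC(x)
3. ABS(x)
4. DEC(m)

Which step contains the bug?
Step 3

Trace with buggy code:
Initial: m=9, x=9
After step 1: m=9, x=18
After step 2: m=9, x=17
After step 3: m=9, x=17
After step 4: m=8, x=17
Actual final m=8, x=17 ≠ expected m=8, x=16.
Step 3 is the only position where a single-operation replacement can produce the expected result.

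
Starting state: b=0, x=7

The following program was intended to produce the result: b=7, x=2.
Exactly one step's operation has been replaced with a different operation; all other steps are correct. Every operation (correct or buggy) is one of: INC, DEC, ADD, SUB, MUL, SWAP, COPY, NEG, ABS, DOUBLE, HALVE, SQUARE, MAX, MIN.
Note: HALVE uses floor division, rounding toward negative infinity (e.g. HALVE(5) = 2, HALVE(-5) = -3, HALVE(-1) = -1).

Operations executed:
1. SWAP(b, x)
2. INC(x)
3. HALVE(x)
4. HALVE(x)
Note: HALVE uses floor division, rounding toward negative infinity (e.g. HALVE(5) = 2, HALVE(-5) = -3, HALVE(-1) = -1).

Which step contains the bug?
Step 1

Trace with buggy code:
Initial: b=0, x=7
After step 1: b=7, x=0
After step 2: b=7, x=1
After step 3: b=7, x=0
After step 4: b=7, x=0
Actual final b=7, x=0 ≠ expected b=7, x=2.
Step 1 is the only position where a single-operation replacement can produce the expected result.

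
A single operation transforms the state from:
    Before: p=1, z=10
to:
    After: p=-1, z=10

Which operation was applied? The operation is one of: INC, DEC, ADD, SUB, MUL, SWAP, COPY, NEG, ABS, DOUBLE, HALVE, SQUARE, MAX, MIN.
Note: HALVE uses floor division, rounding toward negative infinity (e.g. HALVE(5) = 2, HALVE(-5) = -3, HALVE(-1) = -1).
NEG(p)

Analyzing the change:
Before: p=1, z=10
After: p=-1, z=10
Variable p changed from 1 to -1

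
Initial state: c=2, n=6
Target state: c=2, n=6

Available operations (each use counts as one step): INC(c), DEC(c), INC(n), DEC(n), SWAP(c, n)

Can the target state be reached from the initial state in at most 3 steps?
Yes

Path (0 steps): 0 steps (already at target)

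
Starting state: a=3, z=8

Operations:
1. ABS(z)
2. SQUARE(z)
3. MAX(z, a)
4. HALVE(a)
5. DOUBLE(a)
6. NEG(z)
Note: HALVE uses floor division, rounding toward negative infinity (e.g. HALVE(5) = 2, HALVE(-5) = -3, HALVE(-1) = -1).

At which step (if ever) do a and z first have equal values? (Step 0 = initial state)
Never

a and z never become equal during execution.

Comparing values at each step:
Initial: a=3, z=8
After step 1: a=3, z=8
After step 2: a=3, z=64
After step 3: a=3, z=64
After step 4: a=1, z=64
After step 5: a=2, z=64
After step 6: a=2, z=-64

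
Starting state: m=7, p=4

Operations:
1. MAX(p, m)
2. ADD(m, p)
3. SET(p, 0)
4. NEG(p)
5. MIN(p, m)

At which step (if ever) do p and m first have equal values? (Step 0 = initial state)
Step 1

p and m first become equal after step 1.

Comparing values at each step:
Initial: p=4, m=7
After step 1: p=7, m=7 ← equal!
After step 2: p=7, m=14
After step 3: p=0, m=14
After step 4: p=0, m=14
After step 5: p=0, m=14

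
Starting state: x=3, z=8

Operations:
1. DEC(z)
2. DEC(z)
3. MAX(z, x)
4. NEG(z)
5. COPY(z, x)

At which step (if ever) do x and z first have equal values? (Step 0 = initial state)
Step 5

x and z first become equal after step 5.

Comparing values at each step:
Initial: x=3, z=8
After step 1: x=3, z=7
After step 2: x=3, z=6
After step 3: x=3, z=6
After step 4: x=3, z=-6
After step 5: x=3, z=3 ← equal!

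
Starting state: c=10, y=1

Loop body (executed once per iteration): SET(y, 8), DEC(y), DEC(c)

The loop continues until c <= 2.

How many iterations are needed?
8

Tracing iterations:
Initial: c=10, y=1
After iteration 1: c=9, y=7
After iteration 2: c=8, y=7
After iteration 3: c=7, y=7
After iteration 4: c=6, y=7
After iteration 5: c=5, y=7
After iteration 6: c=4, y=7
After iteration 7: c=3, y=7
After iteration 8: c=2, y=7
c <= 2 now holds, so the loop exits after 8 iterations.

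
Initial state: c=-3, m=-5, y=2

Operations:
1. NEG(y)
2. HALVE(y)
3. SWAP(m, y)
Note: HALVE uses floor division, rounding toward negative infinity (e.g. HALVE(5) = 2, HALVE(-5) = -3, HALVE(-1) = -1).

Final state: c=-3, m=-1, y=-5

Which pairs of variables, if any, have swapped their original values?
None

Comparing initial and final values:
y: 2 → -5
c: -3 → -3
m: -5 → -1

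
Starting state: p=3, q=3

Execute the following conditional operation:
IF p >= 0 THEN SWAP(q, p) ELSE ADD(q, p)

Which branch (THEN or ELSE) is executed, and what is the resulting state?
Branch: THEN, Final state: p=3, q=3

Evaluating condition: p >= 0
p = 3
Condition is True, so THEN branch executes
After SWAP(q, p): p=3, q=3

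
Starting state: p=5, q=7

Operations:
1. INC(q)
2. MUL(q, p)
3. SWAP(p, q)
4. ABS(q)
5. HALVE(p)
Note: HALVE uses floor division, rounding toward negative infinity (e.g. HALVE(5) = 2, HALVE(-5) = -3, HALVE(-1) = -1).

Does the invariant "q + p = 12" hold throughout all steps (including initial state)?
No, violated after step 1

The invariant is violated after step 1.

State at each step:
Initial: p=5, q=7
After step 1: p=5, q=8
After step 2: p=5, q=40
After step 3: p=40, q=5
After step 4: p=40, q=5
After step 5: p=20, q=5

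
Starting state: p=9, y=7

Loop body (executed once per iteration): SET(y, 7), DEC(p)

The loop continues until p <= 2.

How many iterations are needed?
7

Tracing iterations:
Initial: p=9, y=7
After iteration 1: p=8, y=7
After iteration 2: p=7, y=7
After iteration 3: p=6, y=7
After iteration 4: p=5, y=7
After iteration 5: p=4, y=7
After iteration 6: p=3, y=7
After iteration 7: p=2, y=7
p <= 2 now holds, so the loop exits after 7 iterations.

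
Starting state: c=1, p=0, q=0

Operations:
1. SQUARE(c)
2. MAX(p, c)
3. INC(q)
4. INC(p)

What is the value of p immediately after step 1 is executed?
p = 0

Tracing p through execution:
Initial: p = 0
After step 1 (SQUARE(c)): p = 0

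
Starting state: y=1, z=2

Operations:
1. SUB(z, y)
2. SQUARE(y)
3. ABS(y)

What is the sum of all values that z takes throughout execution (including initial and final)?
5

Values of z at each step:
Initial: z = 2
After step 1: z = 1
After step 2: z = 1
After step 3: z = 1
Sum = 2 + 1 + 1 + 1 = 5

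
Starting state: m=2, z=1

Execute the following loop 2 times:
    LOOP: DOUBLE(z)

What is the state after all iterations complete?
m=2, z=4

Iteration trace:
Start: m=2, z=1
After iteration 1: m=2, z=2
After iteration 2: m=2, z=4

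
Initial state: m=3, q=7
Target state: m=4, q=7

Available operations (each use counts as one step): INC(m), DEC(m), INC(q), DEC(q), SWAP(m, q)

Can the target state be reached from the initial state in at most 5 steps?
Yes

Path (1 step): INC(m)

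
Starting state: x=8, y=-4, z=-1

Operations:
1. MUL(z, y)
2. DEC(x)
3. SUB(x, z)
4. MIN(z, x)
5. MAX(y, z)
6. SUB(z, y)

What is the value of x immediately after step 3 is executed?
x = 3

Tracing x through execution:
Initial: x = 8
After step 1 (MUL(z, y)): x = 8
After step 2 (DEC(x)): x = 7
After step 3 (SUB(x, z)): x = 3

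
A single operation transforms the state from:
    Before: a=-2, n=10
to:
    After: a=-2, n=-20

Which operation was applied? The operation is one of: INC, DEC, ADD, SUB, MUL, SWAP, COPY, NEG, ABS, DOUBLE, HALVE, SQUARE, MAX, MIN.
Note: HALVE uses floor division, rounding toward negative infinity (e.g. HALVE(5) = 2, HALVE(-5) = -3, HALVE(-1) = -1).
MUL(n, a)

Analyzing the change:
Before: a=-2, n=10
After: a=-2, n=-20
Variable n changed from 10 to -20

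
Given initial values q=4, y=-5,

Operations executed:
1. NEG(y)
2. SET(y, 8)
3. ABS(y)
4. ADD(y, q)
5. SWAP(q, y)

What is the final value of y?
y = 4

Tracing execution:
Step 1: NEG(y) → y = 5
Step 2: SET(y, 8) → y = 8
Step 3: ABS(y) → y = 8
Step 4: ADD(y, q) → y = 12
Step 5: SWAP(q, y) → y = 4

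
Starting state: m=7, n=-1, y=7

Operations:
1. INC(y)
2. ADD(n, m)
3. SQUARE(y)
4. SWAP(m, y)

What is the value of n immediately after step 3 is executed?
n = 6

Tracing n through execution:
Initial: n = -1
After step 1 (INC(y)): n = -1
After step 2 (ADD(n, m)): n = 6
After step 3 (SQUARE(y)): n = 6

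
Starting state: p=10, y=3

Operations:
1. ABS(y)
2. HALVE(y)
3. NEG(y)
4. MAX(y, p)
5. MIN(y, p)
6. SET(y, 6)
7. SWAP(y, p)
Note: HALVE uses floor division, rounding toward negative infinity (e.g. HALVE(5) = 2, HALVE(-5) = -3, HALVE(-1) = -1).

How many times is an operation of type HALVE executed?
1

Counting HALVE operations:
Step 2: HALVE(y) ← HALVE
Total: 1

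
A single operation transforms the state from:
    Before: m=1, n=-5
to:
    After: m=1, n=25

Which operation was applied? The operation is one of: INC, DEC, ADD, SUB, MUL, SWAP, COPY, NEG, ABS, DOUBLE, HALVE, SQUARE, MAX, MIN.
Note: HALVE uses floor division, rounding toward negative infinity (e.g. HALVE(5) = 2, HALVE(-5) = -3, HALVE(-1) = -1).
SQUARE(n)

Analyzing the change:
Before: m=1, n=-5
After: m=1, n=25
Variable n changed from -5 to 25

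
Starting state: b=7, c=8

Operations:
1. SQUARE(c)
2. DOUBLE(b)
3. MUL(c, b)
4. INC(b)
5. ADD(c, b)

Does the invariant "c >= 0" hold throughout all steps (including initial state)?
Yes

The invariant holds at every step.

State at each step:
Initial: b=7, c=8
After step 1: b=7, c=64
After step 2: b=14, c=64
After step 3: b=14, c=896
After step 4: b=15, c=896
After step 5: b=15, c=911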